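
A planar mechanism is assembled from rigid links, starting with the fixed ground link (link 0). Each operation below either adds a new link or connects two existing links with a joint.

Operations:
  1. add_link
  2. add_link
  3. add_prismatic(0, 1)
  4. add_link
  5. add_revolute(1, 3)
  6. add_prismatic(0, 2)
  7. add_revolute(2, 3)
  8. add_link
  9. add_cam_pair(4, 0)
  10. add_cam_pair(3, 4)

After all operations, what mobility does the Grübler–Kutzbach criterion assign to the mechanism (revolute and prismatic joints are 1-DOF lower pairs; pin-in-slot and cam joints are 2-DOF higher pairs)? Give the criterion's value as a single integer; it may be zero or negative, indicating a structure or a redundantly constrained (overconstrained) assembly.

link 0 = ground. State L|J1|J2 = 1|0|0
+link1  2|0|0
+link2  3|0|0
P(0,1) f=1→J1  3|1|0
+link3  4|1|0
R(1,3) f=1→J1  4|2|0
P(0,2) f=1→J1  4|3|0
R(2,3) f=1→J1  4|4|0
+link4  5|4|0
C(4,0) f=2→J2  5|4|1
C(3,4) f=2→J2  5|4|2
M = 3(5−1)−2·4−2 = 12−8−2 = 2

M = 2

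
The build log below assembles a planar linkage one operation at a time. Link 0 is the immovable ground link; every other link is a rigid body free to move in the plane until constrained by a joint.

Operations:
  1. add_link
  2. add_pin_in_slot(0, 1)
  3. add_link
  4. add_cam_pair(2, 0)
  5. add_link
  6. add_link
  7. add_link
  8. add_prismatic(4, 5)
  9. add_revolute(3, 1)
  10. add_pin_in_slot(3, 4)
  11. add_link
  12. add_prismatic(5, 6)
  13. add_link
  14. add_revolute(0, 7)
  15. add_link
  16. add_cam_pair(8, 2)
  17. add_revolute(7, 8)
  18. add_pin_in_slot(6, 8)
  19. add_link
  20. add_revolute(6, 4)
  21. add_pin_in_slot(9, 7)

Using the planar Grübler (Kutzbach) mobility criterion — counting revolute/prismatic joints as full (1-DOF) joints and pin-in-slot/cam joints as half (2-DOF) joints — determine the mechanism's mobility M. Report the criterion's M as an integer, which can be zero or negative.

L=1 J1=0 J2=0
add link → L=2 J1=0 J2=0
PS@0,1 dof=2 J2 → L=2 J1=0 J2=1
add link → L=3 J1=0 J2=1
C@2,0 dof=2 J2 → L=3 J1=0 J2=2
add link → L=4 J1=0 J2=2
add link → L=5 J1=0 J2=2
add link → L=6 J1=0 J2=2
P@4,5 dof=1 J1 → L=6 J1=1 J2=2
R@3,1 dof=1 J1 → L=6 J1=2 J2=2
PS@3,4 dof=2 J2 → L=6 J1=2 J2=3
add link → L=7 J1=2 J2=3
P@5,6 dof=1 J1 → L=7 J1=3 J2=3
add link → L=8 J1=3 J2=3
R@0,7 dof=1 J1 → L=8 J1=4 J2=3
add link → L=9 J1=4 J2=3
C@8,2 dof=2 J2 → L=9 J1=4 J2=4
R@7,8 dof=1 J1 → L=9 J1=5 J2=4
PS@6,8 dof=2 J2 → L=9 J1=5 J2=5
add link → L=10 J1=5 J2=5
R@6,4 dof=1 J1 → L=10 J1=6 J2=5
PS@9,7 dof=2 J2 → L=10 J1=6 J2=6
M=3(L−1)−2J1−J2=3·9−2·6−6=9

M = 9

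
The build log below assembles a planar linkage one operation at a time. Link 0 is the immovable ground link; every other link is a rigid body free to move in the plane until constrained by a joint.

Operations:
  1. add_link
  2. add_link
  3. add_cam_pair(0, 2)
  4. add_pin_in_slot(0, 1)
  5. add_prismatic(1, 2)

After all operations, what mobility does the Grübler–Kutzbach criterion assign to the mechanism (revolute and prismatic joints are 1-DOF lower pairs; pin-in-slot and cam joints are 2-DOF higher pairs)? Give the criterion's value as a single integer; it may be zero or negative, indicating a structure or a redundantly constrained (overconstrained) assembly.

M = 2

link 0 = ground. State L|J1|J2 = 1|0|0
+link1  2|0|0
+link2  3|0|0
C(0,2) f=2→J2  3|0|1
PS(0,1) f=2→J2  3|0|2
P(1,2) f=1→J1  3|1|2
M = 3(3−1)−2·1−2 = 6−2−2 = 2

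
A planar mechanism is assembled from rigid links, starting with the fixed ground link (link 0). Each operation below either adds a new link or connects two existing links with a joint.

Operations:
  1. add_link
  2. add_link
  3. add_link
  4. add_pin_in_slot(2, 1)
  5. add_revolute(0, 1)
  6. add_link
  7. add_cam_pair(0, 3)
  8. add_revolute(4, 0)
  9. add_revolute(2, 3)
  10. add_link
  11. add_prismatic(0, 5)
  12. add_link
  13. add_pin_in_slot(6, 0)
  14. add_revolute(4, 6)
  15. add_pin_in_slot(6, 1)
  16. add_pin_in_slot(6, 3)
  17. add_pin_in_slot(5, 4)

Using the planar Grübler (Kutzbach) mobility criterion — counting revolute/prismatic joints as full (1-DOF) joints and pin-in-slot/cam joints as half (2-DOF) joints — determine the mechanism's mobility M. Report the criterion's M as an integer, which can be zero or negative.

M = 2

link 0 = ground. State L|J1|J2 = 1|0|0
+link1  2|0|0
+link2  3|0|0
+link3  4|0|0
PS(2,1) f=2→J2  4|0|1
R(0,1) f=1→J1  4|1|1
+link4  5|1|1
C(0,3) f=2→J2  5|1|2
R(4,0) f=1→J1  5|2|2
R(2,3) f=1→J1  5|3|2
+link5  6|3|2
P(0,5) f=1→J1  6|4|2
+link6  7|4|2
PS(6,0) f=2→J2  7|4|3
R(4,6) f=1→J1  7|5|3
PS(6,1) f=2→J2  7|5|4
PS(6,3) f=2→J2  7|5|5
PS(5,4) f=2→J2  7|5|6
M = 3(7−1)−2·5−6 = 18−10−6 = 2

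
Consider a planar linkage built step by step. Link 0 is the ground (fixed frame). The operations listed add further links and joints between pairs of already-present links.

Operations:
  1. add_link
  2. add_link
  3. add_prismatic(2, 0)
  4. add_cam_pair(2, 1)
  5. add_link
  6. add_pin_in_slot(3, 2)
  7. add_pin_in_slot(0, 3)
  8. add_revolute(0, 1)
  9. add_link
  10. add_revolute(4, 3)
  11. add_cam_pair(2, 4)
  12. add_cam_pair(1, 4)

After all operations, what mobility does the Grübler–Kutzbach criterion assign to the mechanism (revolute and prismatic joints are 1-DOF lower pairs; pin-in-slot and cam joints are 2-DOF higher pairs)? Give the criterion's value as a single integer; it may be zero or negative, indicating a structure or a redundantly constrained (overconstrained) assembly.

M = 1

link 0 = ground. State L|J1|J2 = 1|0|0
+link1  2|0|0
+link2  3|0|0
P(2,0) f=1→J1  3|1|0
C(2,1) f=2→J2  3|1|1
+link3  4|1|1
PS(3,2) f=2→J2  4|1|2
PS(0,3) f=2→J2  4|1|3
R(0,1) f=1→J1  4|2|3
+link4  5|2|3
R(4,3) f=1→J1  5|3|3
C(2,4) f=2→J2  5|3|4
C(1,4) f=2→J2  5|3|5
M = 3(5−1)−2·3−5 = 12−6−5 = 1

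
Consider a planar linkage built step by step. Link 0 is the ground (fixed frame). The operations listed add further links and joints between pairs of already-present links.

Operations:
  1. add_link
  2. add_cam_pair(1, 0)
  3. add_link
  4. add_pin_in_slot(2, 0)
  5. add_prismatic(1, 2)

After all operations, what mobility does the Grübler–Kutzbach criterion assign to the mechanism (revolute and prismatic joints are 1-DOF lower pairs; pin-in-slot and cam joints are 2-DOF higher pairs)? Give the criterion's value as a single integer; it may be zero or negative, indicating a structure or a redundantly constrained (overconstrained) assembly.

ground; <1,0,0>
#1 <2,0,0>
C:1↔0 J2 <2,0,1>
#2 <3,0,1>
PS:2↔0 J2 <3,0,2>
P:1↔2 J1 <3,1,2>
3×2 − 2×1 − 1×2 = 2

M = 2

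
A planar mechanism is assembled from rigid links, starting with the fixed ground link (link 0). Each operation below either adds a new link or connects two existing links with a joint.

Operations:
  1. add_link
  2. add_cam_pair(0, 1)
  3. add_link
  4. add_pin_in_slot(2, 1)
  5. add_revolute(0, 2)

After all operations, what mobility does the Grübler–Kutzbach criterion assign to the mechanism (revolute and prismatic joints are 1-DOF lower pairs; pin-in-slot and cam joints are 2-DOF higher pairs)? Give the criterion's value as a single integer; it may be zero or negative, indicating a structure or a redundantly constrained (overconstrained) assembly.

M = 2

link 0 = ground. State L|J1|J2 = 1|0|0
+link1  2|0|0
C(0,1) f=2→J2  2|0|1
+link2  3|0|1
PS(2,1) f=2→J2  3|0|2
R(0,2) f=1→J1  3|1|2
M = 3(3−1)−2·1−2 = 6−2−2 = 2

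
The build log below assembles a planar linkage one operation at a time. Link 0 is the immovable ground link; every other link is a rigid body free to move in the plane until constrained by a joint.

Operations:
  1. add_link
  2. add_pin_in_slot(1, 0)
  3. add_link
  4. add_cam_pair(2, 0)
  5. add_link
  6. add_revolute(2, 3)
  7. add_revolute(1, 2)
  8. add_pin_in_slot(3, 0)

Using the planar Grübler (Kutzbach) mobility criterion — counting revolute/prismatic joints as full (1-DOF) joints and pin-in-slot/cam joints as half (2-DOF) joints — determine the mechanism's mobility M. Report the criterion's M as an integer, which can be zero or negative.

M = 2

ground; <1,0,0>
#1 <2,0,0>
PS:1↔0 J2 <2,0,1>
#2 <3,0,1>
C:2↔0 J2 <3,0,2>
#3 <4,0,2>
R:2↔3 J1 <4,1,2>
R:1↔2 J1 <4,2,2>
PS:3↔0 J2 <4,2,3>
3×3 − 2×2 − 1×3 = 2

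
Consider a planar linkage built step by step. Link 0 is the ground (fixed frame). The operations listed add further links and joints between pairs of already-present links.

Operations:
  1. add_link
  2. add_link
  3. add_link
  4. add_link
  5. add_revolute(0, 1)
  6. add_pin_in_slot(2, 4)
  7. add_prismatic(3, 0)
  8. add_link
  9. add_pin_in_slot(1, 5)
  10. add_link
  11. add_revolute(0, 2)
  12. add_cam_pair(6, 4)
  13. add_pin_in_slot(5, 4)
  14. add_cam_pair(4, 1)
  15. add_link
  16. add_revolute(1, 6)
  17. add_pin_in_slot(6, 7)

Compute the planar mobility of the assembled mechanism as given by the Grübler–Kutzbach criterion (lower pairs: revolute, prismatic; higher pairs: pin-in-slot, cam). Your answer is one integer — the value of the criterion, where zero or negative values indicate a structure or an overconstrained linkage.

M = 7

L=1 J1=0 J2=0
add link → L=2 J1=0 J2=0
add link → L=3 J1=0 J2=0
add link → L=4 J1=0 J2=0
add link → L=5 J1=0 J2=0
R@0,1 dof=1 J1 → L=5 J1=1 J2=0
PS@2,4 dof=2 J2 → L=5 J1=1 J2=1
P@3,0 dof=1 J1 → L=5 J1=2 J2=1
add link → L=6 J1=2 J2=1
PS@1,5 dof=2 J2 → L=6 J1=2 J2=2
add link → L=7 J1=2 J2=2
R@0,2 dof=1 J1 → L=7 J1=3 J2=2
C@6,4 dof=2 J2 → L=7 J1=3 J2=3
PS@5,4 dof=2 J2 → L=7 J1=3 J2=4
C@4,1 dof=2 J2 → L=7 J1=3 J2=5
add link → L=8 J1=3 J2=5
R@1,6 dof=1 J1 → L=8 J1=4 J2=5
PS@6,7 dof=2 J2 → L=8 J1=4 J2=6
M=3(L−1)−2J1−J2=3·7−2·4−6=7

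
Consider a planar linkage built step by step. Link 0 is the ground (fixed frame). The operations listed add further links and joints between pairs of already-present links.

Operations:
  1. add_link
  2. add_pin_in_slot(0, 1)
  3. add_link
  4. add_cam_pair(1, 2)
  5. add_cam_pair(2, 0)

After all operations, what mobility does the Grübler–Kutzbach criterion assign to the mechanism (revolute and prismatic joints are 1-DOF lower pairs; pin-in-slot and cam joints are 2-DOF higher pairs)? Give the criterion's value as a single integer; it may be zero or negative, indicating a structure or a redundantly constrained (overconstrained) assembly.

ground; <1,0,0>
#1 <2,0,0>
PS:0↔1 J2 <2,0,1>
#2 <3,0,1>
C:1↔2 J2 <3,0,2>
C:2↔0 J2 <3,0,3>
3×2 − 2×0 − 1×3 = 3

M = 3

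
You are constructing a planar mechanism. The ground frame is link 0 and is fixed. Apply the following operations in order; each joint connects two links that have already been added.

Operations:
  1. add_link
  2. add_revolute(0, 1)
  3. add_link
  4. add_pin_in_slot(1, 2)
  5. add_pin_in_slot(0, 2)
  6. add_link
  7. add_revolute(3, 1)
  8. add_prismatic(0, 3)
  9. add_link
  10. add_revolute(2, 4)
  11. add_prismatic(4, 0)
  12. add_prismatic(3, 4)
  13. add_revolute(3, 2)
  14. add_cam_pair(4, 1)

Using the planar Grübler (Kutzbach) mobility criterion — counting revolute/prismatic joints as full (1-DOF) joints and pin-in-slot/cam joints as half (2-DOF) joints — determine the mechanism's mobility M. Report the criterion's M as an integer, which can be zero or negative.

(L,J1,J2)=(1,0,0); link0 fixed
link1: (2,0,0)
R 0-1 [J1]: (2,1,0)
link2: (3,1,0)
PS 1-2 [J2]: (3,1,1)
PS 0-2 [J2]: (3,1,2)
link3: (4,1,2)
R 3-1 [J1]: (4,2,2)
P 0-3 [J1]: (4,3,2)
link4: (5,3,2)
R 2-4 [J1]: (5,4,2)
P 4-0 [J1]: (5,5,2)
P 3-4 [J1]: (5,6,2)
R 3-2 [J1]: (5,7,2)
C 4-1 [J2]: (5,7,3)
Grübler: 3·4 − 2·7 − 3 = -5

M = -5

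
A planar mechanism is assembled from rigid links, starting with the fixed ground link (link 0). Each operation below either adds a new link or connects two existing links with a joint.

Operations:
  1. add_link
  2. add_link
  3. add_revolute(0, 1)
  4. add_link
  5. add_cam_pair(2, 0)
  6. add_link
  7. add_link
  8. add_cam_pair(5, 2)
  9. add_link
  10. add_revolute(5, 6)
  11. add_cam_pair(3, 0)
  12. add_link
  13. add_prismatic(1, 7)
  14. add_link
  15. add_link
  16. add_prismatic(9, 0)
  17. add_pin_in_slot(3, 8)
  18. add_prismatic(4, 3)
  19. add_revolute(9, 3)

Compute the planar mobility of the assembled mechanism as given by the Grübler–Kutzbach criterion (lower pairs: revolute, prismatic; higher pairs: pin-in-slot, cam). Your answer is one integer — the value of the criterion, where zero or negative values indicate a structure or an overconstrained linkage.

ground; <1,0,0>
#1 <2,0,0>
#2 <3,0,0>
R:0↔1 J1 <3,1,0>
#3 <4,1,0>
C:2↔0 J2 <4,1,1>
#4 <5,1,1>
#5 <6,1,1>
C:5↔2 J2 <6,1,2>
#6 <7,1,2>
R:5↔6 J1 <7,2,2>
C:3↔0 J2 <7,2,3>
#7 <8,2,3>
P:1↔7 J1 <8,3,3>
#8 <9,3,3>
#9 <10,3,3>
P:9↔0 J1 <10,4,3>
PS:3↔8 J2 <10,4,4>
P:4↔3 J1 <10,5,4>
R:9↔3 J1 <10,6,4>
3×9 − 2×6 − 1×4 = 11

M = 11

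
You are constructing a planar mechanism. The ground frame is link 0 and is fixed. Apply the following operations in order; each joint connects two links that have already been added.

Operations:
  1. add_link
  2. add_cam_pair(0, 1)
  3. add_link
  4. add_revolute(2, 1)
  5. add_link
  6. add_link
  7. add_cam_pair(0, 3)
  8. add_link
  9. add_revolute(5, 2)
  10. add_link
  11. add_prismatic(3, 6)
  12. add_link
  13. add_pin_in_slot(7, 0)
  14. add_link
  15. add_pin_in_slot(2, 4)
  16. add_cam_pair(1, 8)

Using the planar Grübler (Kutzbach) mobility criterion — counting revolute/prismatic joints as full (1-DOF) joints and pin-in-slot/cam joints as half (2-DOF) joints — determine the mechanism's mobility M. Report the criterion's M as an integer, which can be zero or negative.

M = 13

L=1 J1=0 J2=0
add link → L=2 J1=0 J2=0
C@0,1 dof=2 J2 → L=2 J1=0 J2=1
add link → L=3 J1=0 J2=1
R@2,1 dof=1 J1 → L=3 J1=1 J2=1
add link → L=4 J1=1 J2=1
add link → L=5 J1=1 J2=1
C@0,3 dof=2 J2 → L=5 J1=1 J2=2
add link → L=6 J1=1 J2=2
R@5,2 dof=1 J1 → L=6 J1=2 J2=2
add link → L=7 J1=2 J2=2
P@3,6 dof=1 J1 → L=7 J1=3 J2=2
add link → L=8 J1=3 J2=2
PS@7,0 dof=2 J2 → L=8 J1=3 J2=3
add link → L=9 J1=3 J2=3
PS@2,4 dof=2 J2 → L=9 J1=3 J2=4
C@1,8 dof=2 J2 → L=9 J1=3 J2=5
M=3(L−1)−2J1−J2=3·8−2·3−5=13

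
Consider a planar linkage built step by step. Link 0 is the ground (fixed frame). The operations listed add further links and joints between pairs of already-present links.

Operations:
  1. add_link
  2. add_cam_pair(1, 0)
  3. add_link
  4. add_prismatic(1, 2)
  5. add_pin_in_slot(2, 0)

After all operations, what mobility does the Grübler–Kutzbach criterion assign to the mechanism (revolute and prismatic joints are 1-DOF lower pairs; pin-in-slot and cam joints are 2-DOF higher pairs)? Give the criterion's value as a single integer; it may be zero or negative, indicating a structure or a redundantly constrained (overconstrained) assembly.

M = 2

link 0 = ground. State L|J1|J2 = 1|0|0
+link1  2|0|0
C(1,0) f=2→J2  2|0|1
+link2  3|0|1
P(1,2) f=1→J1  3|1|1
PS(2,0) f=2→J2  3|1|2
M = 3(3−1)−2·1−2 = 6−2−2 = 2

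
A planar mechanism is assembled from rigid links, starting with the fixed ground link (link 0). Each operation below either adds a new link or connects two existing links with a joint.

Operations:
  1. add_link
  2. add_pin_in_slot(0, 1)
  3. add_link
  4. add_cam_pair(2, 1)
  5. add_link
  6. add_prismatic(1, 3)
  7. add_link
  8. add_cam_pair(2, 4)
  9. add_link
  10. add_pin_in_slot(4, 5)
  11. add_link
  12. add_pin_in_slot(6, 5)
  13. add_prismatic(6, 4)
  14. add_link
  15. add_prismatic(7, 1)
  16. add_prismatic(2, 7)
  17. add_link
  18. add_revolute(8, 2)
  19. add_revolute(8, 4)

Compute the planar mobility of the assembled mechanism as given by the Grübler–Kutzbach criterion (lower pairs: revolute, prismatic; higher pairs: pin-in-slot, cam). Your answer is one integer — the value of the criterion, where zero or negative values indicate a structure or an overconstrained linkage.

M = 7

ground; <1,0,0>
#1 <2,0,0>
PS:0↔1 J2 <2,0,1>
#2 <3,0,1>
C:2↔1 J2 <3,0,2>
#3 <4,0,2>
P:1↔3 J1 <4,1,2>
#4 <5,1,2>
C:2↔4 J2 <5,1,3>
#5 <6,1,3>
PS:4↔5 J2 <6,1,4>
#6 <7,1,4>
PS:6↔5 J2 <7,1,5>
P:6↔4 J1 <7,2,5>
#7 <8,2,5>
P:7↔1 J1 <8,3,5>
P:2↔7 J1 <8,4,5>
#8 <9,4,5>
R:8↔2 J1 <9,5,5>
R:8↔4 J1 <9,6,5>
3×8 − 2×6 − 1×5 = 7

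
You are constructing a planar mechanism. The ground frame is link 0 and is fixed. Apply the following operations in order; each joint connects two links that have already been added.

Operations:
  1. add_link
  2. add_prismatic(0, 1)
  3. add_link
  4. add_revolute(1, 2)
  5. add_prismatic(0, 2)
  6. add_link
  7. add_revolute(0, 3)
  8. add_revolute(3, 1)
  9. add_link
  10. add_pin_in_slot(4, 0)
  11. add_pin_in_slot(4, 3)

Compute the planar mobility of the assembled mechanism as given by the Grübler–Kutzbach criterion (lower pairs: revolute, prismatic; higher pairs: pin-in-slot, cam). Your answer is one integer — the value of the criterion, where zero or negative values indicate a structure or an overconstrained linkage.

M = 0

ground; <1,0,0>
#1 <2,0,0>
P:0↔1 J1 <2,1,0>
#2 <3,1,0>
R:1↔2 J1 <3,2,0>
P:0↔2 J1 <3,3,0>
#3 <4,3,0>
R:0↔3 J1 <4,4,0>
R:3↔1 J1 <4,5,0>
#4 <5,5,0>
PS:4↔0 J2 <5,5,1>
PS:4↔3 J2 <5,5,2>
3×4 − 2×5 − 1×2 = 0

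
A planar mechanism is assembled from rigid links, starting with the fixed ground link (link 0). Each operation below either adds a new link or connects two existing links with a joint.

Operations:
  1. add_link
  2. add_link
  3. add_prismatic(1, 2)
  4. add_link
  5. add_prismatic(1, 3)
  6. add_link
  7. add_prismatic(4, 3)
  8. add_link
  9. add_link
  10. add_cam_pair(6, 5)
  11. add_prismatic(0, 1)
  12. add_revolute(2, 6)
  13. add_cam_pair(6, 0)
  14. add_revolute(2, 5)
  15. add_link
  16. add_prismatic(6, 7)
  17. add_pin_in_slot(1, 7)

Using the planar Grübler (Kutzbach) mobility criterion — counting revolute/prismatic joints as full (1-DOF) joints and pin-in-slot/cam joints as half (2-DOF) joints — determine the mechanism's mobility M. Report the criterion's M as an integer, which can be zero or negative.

M = 4

[1;0;0] (link 0 is ground)
L+ [2;0;0]
L+ [3;0;0]
P(1,2)∈J1 [3;1;0]
L+ [4;1;0]
P(1,3)∈J1 [4;2;0]
L+ [5;2;0]
P(4,3)∈J1 [5;3;0]
L+ [6;3;0]
L+ [7;3;0]
C(6,5)∈J2 [7;3;1]
P(0,1)∈J1 [7;4;1]
R(2,6)∈J1 [7;5;1]
C(6,0)∈J2 [7;5;2]
R(2,5)∈J1 [7;6;2]
L+ [8;6;2]
P(6,7)∈J1 [8;7;2]
PS(1,7)∈J2 [8;7;3]
mobility = 21 − 14 − 3 = 4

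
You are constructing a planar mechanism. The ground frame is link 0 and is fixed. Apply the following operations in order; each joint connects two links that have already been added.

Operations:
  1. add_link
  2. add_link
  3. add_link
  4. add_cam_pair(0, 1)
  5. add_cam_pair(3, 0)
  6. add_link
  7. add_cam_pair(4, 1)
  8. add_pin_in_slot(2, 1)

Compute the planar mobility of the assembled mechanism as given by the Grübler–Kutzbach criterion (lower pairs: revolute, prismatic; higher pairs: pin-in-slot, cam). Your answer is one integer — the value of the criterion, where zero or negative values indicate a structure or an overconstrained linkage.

link 0 = ground. State L|J1|J2 = 1|0|0
+link1  2|0|0
+link2  3|0|0
+link3  4|0|0
C(0,1) f=2→J2  4|0|1
C(3,0) f=2→J2  4|0|2
+link4  5|0|2
C(4,1) f=2→J2  5|0|3
PS(2,1) f=2→J2  5|0|4
M = 3(5−1)−2·0−4 = 12−0−4 = 8

M = 8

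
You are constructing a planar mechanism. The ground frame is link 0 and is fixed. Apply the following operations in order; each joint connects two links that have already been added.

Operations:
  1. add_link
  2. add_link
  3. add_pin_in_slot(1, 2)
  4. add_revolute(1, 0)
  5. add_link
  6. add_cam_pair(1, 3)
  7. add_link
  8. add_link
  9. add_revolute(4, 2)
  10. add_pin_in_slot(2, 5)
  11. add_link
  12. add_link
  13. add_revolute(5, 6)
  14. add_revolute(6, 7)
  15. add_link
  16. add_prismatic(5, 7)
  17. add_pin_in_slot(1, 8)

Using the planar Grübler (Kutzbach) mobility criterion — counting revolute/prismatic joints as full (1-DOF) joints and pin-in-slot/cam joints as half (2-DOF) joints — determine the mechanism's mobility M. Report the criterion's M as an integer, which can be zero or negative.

M = 10

L=1 J1=0 J2=0
add link → L=2 J1=0 J2=0
add link → L=3 J1=0 J2=0
PS@1,2 dof=2 J2 → L=3 J1=0 J2=1
R@1,0 dof=1 J1 → L=3 J1=1 J2=1
add link → L=4 J1=1 J2=1
C@1,3 dof=2 J2 → L=4 J1=1 J2=2
add link → L=5 J1=1 J2=2
add link → L=6 J1=1 J2=2
R@4,2 dof=1 J1 → L=6 J1=2 J2=2
PS@2,5 dof=2 J2 → L=6 J1=2 J2=3
add link → L=7 J1=2 J2=3
add link → L=8 J1=2 J2=3
R@5,6 dof=1 J1 → L=8 J1=3 J2=3
R@6,7 dof=1 J1 → L=8 J1=4 J2=3
add link → L=9 J1=4 J2=3
P@5,7 dof=1 J1 → L=9 J1=5 J2=3
PS@1,8 dof=2 J2 → L=9 J1=5 J2=4
M=3(L−1)−2J1−J2=3·8−2·5−4=10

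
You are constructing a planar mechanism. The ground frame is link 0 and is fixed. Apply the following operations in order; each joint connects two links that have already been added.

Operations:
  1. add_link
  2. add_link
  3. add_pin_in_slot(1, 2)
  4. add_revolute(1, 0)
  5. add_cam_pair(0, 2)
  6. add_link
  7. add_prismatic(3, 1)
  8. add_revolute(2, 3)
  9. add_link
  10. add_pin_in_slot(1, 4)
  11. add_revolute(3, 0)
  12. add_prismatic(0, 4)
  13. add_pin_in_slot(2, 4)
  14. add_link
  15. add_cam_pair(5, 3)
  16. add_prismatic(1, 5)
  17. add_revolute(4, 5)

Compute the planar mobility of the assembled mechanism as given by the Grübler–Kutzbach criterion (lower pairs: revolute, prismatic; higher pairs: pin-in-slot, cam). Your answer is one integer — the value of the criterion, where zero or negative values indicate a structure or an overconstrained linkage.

L=1 J1=0 J2=0
add link → L=2 J1=0 J2=0
add link → L=3 J1=0 J2=0
PS@1,2 dof=2 J2 → L=3 J1=0 J2=1
R@1,0 dof=1 J1 → L=3 J1=1 J2=1
C@0,2 dof=2 J2 → L=3 J1=1 J2=2
add link → L=4 J1=1 J2=2
P@3,1 dof=1 J1 → L=4 J1=2 J2=2
R@2,3 dof=1 J1 → L=4 J1=3 J2=2
add link → L=5 J1=3 J2=2
PS@1,4 dof=2 J2 → L=5 J1=3 J2=3
R@3,0 dof=1 J1 → L=5 J1=4 J2=3
P@0,4 dof=1 J1 → L=5 J1=5 J2=3
PS@2,4 dof=2 J2 → L=5 J1=5 J2=4
add link → L=6 J1=5 J2=4
C@5,3 dof=2 J2 → L=6 J1=5 J2=5
P@1,5 dof=1 J1 → L=6 J1=6 J2=5
R@4,5 dof=1 J1 → L=6 J1=7 J2=5
M=3(L−1)−2J1−J2=3·5−2·7−5=-4

M = -4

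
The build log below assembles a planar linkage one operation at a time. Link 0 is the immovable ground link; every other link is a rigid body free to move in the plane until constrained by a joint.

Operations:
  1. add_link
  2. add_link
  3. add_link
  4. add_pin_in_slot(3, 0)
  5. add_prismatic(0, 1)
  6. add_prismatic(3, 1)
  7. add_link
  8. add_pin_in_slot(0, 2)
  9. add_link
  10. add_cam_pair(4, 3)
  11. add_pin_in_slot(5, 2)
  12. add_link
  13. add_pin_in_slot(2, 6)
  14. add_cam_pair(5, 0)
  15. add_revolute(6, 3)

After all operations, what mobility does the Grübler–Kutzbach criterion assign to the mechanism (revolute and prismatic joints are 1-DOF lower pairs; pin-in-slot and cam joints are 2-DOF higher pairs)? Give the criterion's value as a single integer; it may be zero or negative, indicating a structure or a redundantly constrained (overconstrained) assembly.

[1;0;0] (link 0 is ground)
L+ [2;0;0]
L+ [3;0;0]
L+ [4;0;0]
PS(3,0)∈J2 [4;0;1]
P(0,1)∈J1 [4;1;1]
P(3,1)∈J1 [4;2;1]
L+ [5;2;1]
PS(0,2)∈J2 [5;2;2]
L+ [6;2;2]
C(4,3)∈J2 [6;2;3]
PS(5,2)∈J2 [6;2;4]
L+ [7;2;4]
PS(2,6)∈J2 [7;2;5]
C(5,0)∈J2 [7;2;6]
R(6,3)∈J1 [7;3;6]
mobility = 18 − 6 − 6 = 6

M = 6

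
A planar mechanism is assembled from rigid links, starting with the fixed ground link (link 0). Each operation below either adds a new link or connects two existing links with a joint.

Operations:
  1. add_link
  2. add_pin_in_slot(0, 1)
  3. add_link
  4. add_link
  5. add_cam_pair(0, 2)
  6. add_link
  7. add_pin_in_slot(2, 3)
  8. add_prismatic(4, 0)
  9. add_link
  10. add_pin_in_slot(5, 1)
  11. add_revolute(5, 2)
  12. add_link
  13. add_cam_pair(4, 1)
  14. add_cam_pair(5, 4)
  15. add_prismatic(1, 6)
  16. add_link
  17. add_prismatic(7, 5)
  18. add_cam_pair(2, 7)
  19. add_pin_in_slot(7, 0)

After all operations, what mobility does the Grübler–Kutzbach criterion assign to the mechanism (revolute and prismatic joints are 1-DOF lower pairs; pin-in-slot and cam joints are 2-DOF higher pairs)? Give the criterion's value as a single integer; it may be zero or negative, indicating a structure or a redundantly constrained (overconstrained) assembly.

M = 5

link 0 = ground. State L|J1|J2 = 1|0|0
+link1  2|0|0
PS(0,1) f=2→J2  2|0|1
+link2  3|0|1
+link3  4|0|1
C(0,2) f=2→J2  4|0|2
+link4  5|0|2
PS(2,3) f=2→J2  5|0|3
P(4,0) f=1→J1  5|1|3
+link5  6|1|3
PS(5,1) f=2→J2  6|1|4
R(5,2) f=1→J1  6|2|4
+link6  7|2|4
C(4,1) f=2→J2  7|2|5
C(5,4) f=2→J2  7|2|6
P(1,6) f=1→J1  7|3|6
+link7  8|3|6
P(7,5) f=1→J1  8|4|6
C(2,7) f=2→J2  8|4|7
PS(7,0) f=2→J2  8|4|8
M = 3(8−1)−2·4−8 = 21−8−8 = 5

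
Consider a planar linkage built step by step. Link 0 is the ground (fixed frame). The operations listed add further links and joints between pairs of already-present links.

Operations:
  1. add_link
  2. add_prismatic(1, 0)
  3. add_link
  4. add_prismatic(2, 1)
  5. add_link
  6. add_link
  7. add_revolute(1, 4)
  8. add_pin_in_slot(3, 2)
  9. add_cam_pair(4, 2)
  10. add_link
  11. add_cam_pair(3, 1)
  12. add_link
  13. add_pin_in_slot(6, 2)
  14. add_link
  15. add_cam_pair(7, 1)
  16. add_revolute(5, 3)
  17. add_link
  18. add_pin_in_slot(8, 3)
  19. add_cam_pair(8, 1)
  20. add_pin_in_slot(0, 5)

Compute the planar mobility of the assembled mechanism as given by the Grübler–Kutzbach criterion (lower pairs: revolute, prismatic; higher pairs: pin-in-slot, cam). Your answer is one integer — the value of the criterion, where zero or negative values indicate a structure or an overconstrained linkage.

M = 8

(L,J1,J2)=(1,0,0); link0 fixed
link1: (2,0,0)
P 1-0 [J1]: (2,1,0)
link2: (3,1,0)
P 2-1 [J1]: (3,2,0)
link3: (4,2,0)
link4: (5,2,0)
R 1-4 [J1]: (5,3,0)
PS 3-2 [J2]: (5,3,1)
C 4-2 [J2]: (5,3,2)
link5: (6,3,2)
C 3-1 [J2]: (6,3,3)
link6: (7,3,3)
PS 6-2 [J2]: (7,3,4)
link7: (8,3,4)
C 7-1 [J2]: (8,3,5)
R 5-3 [J1]: (8,4,5)
link8: (9,4,5)
PS 8-3 [J2]: (9,4,6)
C 8-1 [J2]: (9,4,7)
PS 0-5 [J2]: (9,4,8)
Grübler: 3·8 − 2·4 − 8 = 8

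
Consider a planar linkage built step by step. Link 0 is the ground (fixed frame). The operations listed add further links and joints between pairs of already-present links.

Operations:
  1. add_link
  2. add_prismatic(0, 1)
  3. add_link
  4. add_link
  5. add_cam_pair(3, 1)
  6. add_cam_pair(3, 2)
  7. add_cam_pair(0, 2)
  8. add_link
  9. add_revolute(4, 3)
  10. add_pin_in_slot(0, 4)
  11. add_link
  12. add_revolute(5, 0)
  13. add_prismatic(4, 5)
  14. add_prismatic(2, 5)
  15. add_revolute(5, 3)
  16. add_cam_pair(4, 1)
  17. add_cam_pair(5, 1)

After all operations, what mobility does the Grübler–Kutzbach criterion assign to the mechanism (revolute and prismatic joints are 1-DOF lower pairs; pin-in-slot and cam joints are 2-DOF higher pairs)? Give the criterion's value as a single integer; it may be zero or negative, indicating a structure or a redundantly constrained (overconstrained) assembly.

M = -3

(L,J1,J2)=(1,0,0); link0 fixed
link1: (2,0,0)
P 0-1 [J1]: (2,1,0)
link2: (3,1,0)
link3: (4,1,0)
C 3-1 [J2]: (4,1,1)
C 3-2 [J2]: (4,1,2)
C 0-2 [J2]: (4,1,3)
link4: (5,1,3)
R 4-3 [J1]: (5,2,3)
PS 0-4 [J2]: (5,2,4)
link5: (6,2,4)
R 5-0 [J1]: (6,3,4)
P 4-5 [J1]: (6,4,4)
P 2-5 [J1]: (6,5,4)
R 5-3 [J1]: (6,6,4)
C 4-1 [J2]: (6,6,5)
C 5-1 [J2]: (6,6,6)
Grübler: 3·5 − 2·6 − 6 = -3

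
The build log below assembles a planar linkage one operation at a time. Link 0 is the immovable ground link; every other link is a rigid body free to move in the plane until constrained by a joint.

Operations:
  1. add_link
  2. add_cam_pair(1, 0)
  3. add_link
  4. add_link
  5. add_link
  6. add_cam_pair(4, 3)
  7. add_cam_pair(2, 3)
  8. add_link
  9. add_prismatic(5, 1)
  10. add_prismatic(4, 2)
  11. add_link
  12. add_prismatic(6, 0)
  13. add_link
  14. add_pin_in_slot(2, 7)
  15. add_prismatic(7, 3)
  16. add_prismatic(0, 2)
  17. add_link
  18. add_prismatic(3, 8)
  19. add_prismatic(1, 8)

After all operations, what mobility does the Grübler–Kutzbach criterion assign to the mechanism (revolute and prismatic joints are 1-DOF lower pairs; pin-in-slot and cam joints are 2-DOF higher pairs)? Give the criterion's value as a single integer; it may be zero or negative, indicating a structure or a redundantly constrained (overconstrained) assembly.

(L,J1,J2)=(1,0,0); link0 fixed
link1: (2,0,0)
C 1-0 [J2]: (2,0,1)
link2: (3,0,1)
link3: (4,0,1)
link4: (5,0,1)
C 4-3 [J2]: (5,0,2)
C 2-3 [J2]: (5,0,3)
link5: (6,0,3)
P 5-1 [J1]: (6,1,3)
P 4-2 [J1]: (6,2,3)
link6: (7,2,3)
P 6-0 [J1]: (7,3,3)
link7: (8,3,3)
PS 2-7 [J2]: (8,3,4)
P 7-3 [J1]: (8,4,4)
P 0-2 [J1]: (8,5,4)
link8: (9,5,4)
P 3-8 [J1]: (9,6,4)
P 1-8 [J1]: (9,7,4)
Grübler: 3·8 − 2·7 − 4 = 6

M = 6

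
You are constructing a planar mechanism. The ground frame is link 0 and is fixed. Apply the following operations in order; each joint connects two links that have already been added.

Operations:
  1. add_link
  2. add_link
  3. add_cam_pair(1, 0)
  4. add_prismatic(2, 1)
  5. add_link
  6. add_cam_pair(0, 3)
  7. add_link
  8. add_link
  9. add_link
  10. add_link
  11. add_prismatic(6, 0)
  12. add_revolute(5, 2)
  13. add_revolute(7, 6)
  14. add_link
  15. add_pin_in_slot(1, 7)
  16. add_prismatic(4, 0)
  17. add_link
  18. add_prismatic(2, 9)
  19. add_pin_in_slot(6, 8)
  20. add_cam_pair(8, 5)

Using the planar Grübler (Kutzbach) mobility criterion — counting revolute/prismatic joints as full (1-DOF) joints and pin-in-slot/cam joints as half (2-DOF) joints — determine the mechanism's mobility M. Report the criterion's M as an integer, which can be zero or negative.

M = 10

(L,J1,J2)=(1,0,0); link0 fixed
link1: (2,0,0)
link2: (3,0,0)
C 1-0 [J2]: (3,0,1)
P 2-1 [J1]: (3,1,1)
link3: (4,1,1)
C 0-3 [J2]: (4,1,2)
link4: (5,1,2)
link5: (6,1,2)
link6: (7,1,2)
link7: (8,1,2)
P 6-0 [J1]: (8,2,2)
R 5-2 [J1]: (8,3,2)
R 7-6 [J1]: (8,4,2)
link8: (9,4,2)
PS 1-7 [J2]: (9,4,3)
P 4-0 [J1]: (9,5,3)
link9: (10,5,3)
P 2-9 [J1]: (10,6,3)
PS 6-8 [J2]: (10,6,4)
C 8-5 [J2]: (10,6,5)
Grübler: 3·9 − 2·6 − 5 = 10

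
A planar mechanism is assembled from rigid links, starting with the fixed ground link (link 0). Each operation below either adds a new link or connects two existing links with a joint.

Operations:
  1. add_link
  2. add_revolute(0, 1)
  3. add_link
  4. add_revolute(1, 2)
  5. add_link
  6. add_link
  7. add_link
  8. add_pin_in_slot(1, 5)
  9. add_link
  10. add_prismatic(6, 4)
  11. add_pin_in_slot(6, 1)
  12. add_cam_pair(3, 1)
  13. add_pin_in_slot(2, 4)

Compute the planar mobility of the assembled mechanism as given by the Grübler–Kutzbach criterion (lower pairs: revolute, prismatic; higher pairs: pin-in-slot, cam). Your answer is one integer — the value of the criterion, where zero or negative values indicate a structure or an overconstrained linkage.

M = 8

(L,J1,J2)=(1,0,0); link0 fixed
link1: (2,0,0)
R 0-1 [J1]: (2,1,0)
link2: (3,1,0)
R 1-2 [J1]: (3,2,0)
link3: (4,2,0)
link4: (5,2,0)
link5: (6,2,0)
PS 1-5 [J2]: (6,2,1)
link6: (7,2,1)
P 6-4 [J1]: (7,3,1)
PS 6-1 [J2]: (7,3,2)
C 3-1 [J2]: (7,3,3)
PS 2-4 [J2]: (7,3,4)
Grübler: 3·6 − 2·3 − 4 = 8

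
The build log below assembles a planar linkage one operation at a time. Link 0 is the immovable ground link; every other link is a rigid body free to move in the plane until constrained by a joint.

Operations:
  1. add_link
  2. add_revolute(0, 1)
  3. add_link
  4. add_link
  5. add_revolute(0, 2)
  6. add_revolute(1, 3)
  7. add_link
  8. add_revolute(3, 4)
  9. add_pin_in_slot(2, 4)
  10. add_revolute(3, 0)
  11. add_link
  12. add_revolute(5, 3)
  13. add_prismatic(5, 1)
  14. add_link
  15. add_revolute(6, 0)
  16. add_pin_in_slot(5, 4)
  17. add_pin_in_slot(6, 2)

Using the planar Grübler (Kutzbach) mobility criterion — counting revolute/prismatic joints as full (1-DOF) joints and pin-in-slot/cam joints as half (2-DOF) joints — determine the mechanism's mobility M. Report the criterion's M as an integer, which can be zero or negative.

(L,J1,J2)=(1,0,0); link0 fixed
link1: (2,0,0)
R 0-1 [J1]: (2,1,0)
link2: (3,1,0)
link3: (4,1,0)
R 0-2 [J1]: (4,2,0)
R 1-3 [J1]: (4,3,0)
link4: (5,3,0)
R 3-4 [J1]: (5,4,0)
PS 2-4 [J2]: (5,4,1)
R 3-0 [J1]: (5,5,1)
link5: (6,5,1)
R 5-3 [J1]: (6,6,1)
P 5-1 [J1]: (6,7,1)
link6: (7,7,1)
R 6-0 [J1]: (7,8,1)
PS 5-4 [J2]: (7,8,2)
PS 6-2 [J2]: (7,8,3)
Grübler: 3·6 − 2·8 − 3 = -1

M = -1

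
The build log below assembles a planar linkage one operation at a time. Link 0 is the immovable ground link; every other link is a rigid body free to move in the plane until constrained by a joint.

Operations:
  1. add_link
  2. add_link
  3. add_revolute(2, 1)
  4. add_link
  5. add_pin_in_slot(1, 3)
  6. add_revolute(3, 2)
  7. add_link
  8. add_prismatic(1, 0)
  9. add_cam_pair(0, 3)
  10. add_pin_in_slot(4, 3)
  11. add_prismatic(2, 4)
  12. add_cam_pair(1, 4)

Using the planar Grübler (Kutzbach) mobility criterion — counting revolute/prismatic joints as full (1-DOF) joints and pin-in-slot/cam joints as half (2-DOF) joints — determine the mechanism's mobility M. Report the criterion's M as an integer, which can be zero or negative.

M = 0

[1;0;0] (link 0 is ground)
L+ [2;0;0]
L+ [3;0;0]
R(2,1)∈J1 [3;1;0]
L+ [4;1;0]
PS(1,3)∈J2 [4;1;1]
R(3,2)∈J1 [4;2;1]
L+ [5;2;1]
P(1,0)∈J1 [5;3;1]
C(0,3)∈J2 [5;3;2]
PS(4,3)∈J2 [5;3;3]
P(2,4)∈J1 [5;4;3]
C(1,4)∈J2 [5;4;4]
mobility = 12 − 8 − 4 = 0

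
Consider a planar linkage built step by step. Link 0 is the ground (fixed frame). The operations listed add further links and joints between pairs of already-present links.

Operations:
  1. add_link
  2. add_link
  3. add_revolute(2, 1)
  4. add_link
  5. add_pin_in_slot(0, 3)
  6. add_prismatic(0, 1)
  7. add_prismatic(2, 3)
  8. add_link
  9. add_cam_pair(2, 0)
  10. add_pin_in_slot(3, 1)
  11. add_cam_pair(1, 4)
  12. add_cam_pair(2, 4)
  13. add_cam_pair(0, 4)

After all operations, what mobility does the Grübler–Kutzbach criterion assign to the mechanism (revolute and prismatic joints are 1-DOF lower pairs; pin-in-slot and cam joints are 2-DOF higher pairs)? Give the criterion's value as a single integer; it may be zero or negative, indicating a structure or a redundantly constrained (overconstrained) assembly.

(L,J1,J2)=(1,0,0); link0 fixed
link1: (2,0,0)
link2: (3,0,0)
R 2-1 [J1]: (3,1,0)
link3: (4,1,0)
PS 0-3 [J2]: (4,1,1)
P 0-1 [J1]: (4,2,1)
P 2-3 [J1]: (4,3,1)
link4: (5,3,1)
C 2-0 [J2]: (5,3,2)
PS 3-1 [J2]: (5,3,3)
C 1-4 [J2]: (5,3,4)
C 2-4 [J2]: (5,3,5)
C 0-4 [J2]: (5,3,6)
Grübler: 3·4 − 2·3 − 6 = 0

M = 0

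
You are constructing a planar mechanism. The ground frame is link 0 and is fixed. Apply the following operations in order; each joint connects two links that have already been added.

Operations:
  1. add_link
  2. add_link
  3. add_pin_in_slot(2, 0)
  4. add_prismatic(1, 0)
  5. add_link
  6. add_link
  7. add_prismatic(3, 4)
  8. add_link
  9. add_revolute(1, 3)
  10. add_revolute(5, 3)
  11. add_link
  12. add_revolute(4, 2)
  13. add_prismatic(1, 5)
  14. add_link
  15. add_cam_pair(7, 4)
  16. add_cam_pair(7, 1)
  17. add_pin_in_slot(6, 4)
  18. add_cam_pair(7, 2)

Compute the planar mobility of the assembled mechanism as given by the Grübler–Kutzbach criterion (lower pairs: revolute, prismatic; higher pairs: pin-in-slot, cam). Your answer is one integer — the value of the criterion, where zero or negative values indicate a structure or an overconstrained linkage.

ground; <1,0,0>
#1 <2,0,0>
#2 <3,0,0>
PS:2↔0 J2 <3,0,1>
P:1↔0 J1 <3,1,1>
#3 <4,1,1>
#4 <5,1,1>
P:3↔4 J1 <5,2,1>
#5 <6,2,1>
R:1↔3 J1 <6,3,1>
R:5↔3 J1 <6,4,1>
#6 <7,4,1>
R:4↔2 J1 <7,5,1>
P:1↔5 J1 <7,6,1>
#7 <8,6,1>
C:7↔4 J2 <8,6,2>
C:7↔1 J2 <8,6,3>
PS:6↔4 J2 <8,6,4>
C:7↔2 J2 <8,6,5>
3×7 − 2×6 − 1×5 = 4

M = 4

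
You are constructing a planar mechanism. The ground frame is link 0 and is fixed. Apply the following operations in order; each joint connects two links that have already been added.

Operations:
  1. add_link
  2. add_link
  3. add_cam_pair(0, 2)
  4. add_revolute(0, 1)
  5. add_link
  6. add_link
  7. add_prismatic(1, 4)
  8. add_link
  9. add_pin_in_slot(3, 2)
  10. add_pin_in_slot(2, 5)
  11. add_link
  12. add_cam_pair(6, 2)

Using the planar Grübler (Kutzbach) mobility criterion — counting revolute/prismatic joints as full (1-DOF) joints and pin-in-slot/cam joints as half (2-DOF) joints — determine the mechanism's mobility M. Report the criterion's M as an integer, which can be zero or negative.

M = 10

link 0 = ground. State L|J1|J2 = 1|0|0
+link1  2|0|0
+link2  3|0|0
C(0,2) f=2→J2  3|0|1
R(0,1) f=1→J1  3|1|1
+link3  4|1|1
+link4  5|1|1
P(1,4) f=1→J1  5|2|1
+link5  6|2|1
PS(3,2) f=2→J2  6|2|2
PS(2,5) f=2→J2  6|2|3
+link6  7|2|3
C(6,2) f=2→J2  7|2|4
M = 3(7−1)−2·2−4 = 18−4−4 = 10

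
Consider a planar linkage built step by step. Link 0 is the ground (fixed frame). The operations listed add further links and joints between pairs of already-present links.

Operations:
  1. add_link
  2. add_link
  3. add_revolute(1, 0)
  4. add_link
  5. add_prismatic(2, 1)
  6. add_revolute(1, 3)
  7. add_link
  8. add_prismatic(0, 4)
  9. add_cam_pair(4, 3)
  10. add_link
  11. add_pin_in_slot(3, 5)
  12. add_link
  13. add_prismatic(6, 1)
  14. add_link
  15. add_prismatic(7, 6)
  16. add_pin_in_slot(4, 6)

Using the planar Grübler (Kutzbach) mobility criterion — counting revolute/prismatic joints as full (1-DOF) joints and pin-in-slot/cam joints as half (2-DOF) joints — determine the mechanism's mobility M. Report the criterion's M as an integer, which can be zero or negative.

M = 6

link 0 = ground. State L|J1|J2 = 1|0|0
+link1  2|0|0
+link2  3|0|0
R(1,0) f=1→J1  3|1|0
+link3  4|1|0
P(2,1) f=1→J1  4|2|0
R(1,3) f=1→J1  4|3|0
+link4  5|3|0
P(0,4) f=1→J1  5|4|0
C(4,3) f=2→J2  5|4|1
+link5  6|4|1
PS(3,5) f=2→J2  6|4|2
+link6  7|4|2
P(6,1) f=1→J1  7|5|2
+link7  8|5|2
P(7,6) f=1→J1  8|6|2
PS(4,6) f=2→J2  8|6|3
M = 3(8−1)−2·6−3 = 21−12−3 = 6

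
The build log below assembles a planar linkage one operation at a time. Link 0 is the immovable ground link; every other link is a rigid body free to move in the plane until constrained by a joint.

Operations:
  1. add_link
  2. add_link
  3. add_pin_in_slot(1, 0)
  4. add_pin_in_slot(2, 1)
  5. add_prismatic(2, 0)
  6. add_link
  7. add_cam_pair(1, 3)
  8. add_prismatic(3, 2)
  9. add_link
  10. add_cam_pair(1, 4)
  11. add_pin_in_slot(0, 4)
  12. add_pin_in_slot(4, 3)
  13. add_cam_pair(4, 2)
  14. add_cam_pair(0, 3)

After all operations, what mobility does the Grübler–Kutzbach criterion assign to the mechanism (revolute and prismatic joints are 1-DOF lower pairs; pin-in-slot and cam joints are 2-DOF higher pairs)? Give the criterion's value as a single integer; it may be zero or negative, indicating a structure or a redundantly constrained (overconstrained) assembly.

M = 0

link 0 = ground. State L|J1|J2 = 1|0|0
+link1  2|0|0
+link2  3|0|0
PS(1,0) f=2→J2  3|0|1
PS(2,1) f=2→J2  3|0|2
P(2,0) f=1→J1  3|1|2
+link3  4|1|2
C(1,3) f=2→J2  4|1|3
P(3,2) f=1→J1  4|2|3
+link4  5|2|3
C(1,4) f=2→J2  5|2|4
PS(0,4) f=2→J2  5|2|5
PS(4,3) f=2→J2  5|2|6
C(4,2) f=2→J2  5|2|7
C(0,3) f=2→J2  5|2|8
M = 3(5−1)−2·2−8 = 12−4−8 = 0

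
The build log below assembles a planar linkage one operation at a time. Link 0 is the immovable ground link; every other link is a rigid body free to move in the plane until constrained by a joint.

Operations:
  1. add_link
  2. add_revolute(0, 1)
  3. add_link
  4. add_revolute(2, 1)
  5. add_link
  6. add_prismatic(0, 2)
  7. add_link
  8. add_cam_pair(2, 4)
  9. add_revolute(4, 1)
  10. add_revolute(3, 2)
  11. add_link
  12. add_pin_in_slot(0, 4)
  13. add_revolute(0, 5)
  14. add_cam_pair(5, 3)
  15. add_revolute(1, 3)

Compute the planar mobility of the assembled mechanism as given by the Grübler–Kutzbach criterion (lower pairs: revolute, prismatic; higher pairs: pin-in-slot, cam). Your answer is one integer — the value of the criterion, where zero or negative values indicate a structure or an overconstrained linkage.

[1;0;0] (link 0 is ground)
L+ [2;0;0]
R(0,1)∈J1 [2;1;0]
L+ [3;1;0]
R(2,1)∈J1 [3;2;0]
L+ [4;2;0]
P(0,2)∈J1 [4;3;0]
L+ [5;3;0]
C(2,4)∈J2 [5;3;1]
R(4,1)∈J1 [5;4;1]
R(3,2)∈J1 [5;5;1]
L+ [6;5;1]
PS(0,4)∈J2 [6;5;2]
R(0,5)∈J1 [6;6;2]
C(5,3)∈J2 [6;6;3]
R(1,3)∈J1 [6;7;3]
mobility = 15 − 14 − 3 = -2

M = -2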